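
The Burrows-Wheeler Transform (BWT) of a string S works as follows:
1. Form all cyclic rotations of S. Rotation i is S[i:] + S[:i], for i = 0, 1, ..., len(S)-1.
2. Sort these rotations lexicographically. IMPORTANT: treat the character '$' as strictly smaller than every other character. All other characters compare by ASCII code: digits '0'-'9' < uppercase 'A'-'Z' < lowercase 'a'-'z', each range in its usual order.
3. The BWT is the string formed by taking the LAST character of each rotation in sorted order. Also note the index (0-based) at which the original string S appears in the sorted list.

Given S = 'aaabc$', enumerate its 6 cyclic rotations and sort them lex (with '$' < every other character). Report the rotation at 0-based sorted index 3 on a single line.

All 6 rotations (rotation i = S[i:]+S[:i]):
  rot[0] = aaabc$
  rot[1] = aabc$a
  rot[2] = abc$aa
  rot[3] = bc$aaa
  rot[4] = c$aaab
  rot[5] = $aaabc
Sorted (with $ < everything):
  sorted[0] = $aaabc
  sorted[1] = aaabc$
  sorted[2] = aabc$a
  sorted[3] = abc$aa
  sorted[4] = bc$aaa
  sorted[5] = c$aaab
sorted[3] = abc$aa

Answer: abc$aa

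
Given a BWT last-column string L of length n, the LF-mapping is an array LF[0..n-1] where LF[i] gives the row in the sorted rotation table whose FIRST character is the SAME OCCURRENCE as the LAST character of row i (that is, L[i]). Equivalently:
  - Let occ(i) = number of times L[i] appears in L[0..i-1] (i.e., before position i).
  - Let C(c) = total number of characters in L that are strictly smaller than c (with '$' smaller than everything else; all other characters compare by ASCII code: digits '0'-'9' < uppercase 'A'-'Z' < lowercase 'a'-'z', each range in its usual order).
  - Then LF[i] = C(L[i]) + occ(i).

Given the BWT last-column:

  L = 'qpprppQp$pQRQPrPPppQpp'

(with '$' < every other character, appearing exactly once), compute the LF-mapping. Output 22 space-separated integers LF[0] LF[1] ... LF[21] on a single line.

Answer: 19 9 10 20 11 12 4 13 0 14 5 8 6 1 21 2 3 15 16 7 17 18

Derivation:
Char counts: '$':1, 'P':3, 'Q':4, 'R':1, 'p':10, 'q':1, 'r':2
C (first-col start): C('$')=0, C('P')=1, C('Q')=4, C('R')=8, C('p')=9, C('q')=19, C('r')=20
L[0]='q': occ=0, LF[0]=C('q')+0=19+0=19
L[1]='p': occ=0, LF[1]=C('p')+0=9+0=9
L[2]='p': occ=1, LF[2]=C('p')+1=9+1=10
L[3]='r': occ=0, LF[3]=C('r')+0=20+0=20
L[4]='p': occ=2, LF[4]=C('p')+2=9+2=11
L[5]='p': occ=3, LF[5]=C('p')+3=9+3=12
L[6]='Q': occ=0, LF[6]=C('Q')+0=4+0=4
L[7]='p': occ=4, LF[7]=C('p')+4=9+4=13
L[8]='$': occ=0, LF[8]=C('$')+0=0+0=0
L[9]='p': occ=5, LF[9]=C('p')+5=9+5=14
L[10]='Q': occ=1, LF[10]=C('Q')+1=4+1=5
L[11]='R': occ=0, LF[11]=C('R')+0=8+0=8
L[12]='Q': occ=2, LF[12]=C('Q')+2=4+2=6
L[13]='P': occ=0, LF[13]=C('P')+0=1+0=1
L[14]='r': occ=1, LF[14]=C('r')+1=20+1=21
L[15]='P': occ=1, LF[15]=C('P')+1=1+1=2
L[16]='P': occ=2, LF[16]=C('P')+2=1+2=3
L[17]='p': occ=6, LF[17]=C('p')+6=9+6=15
L[18]='p': occ=7, LF[18]=C('p')+7=9+7=16
L[19]='Q': occ=3, LF[19]=C('Q')+3=4+3=7
L[20]='p': occ=8, LF[20]=C('p')+8=9+8=17
L[21]='p': occ=9, LF[21]=C('p')+9=9+9=18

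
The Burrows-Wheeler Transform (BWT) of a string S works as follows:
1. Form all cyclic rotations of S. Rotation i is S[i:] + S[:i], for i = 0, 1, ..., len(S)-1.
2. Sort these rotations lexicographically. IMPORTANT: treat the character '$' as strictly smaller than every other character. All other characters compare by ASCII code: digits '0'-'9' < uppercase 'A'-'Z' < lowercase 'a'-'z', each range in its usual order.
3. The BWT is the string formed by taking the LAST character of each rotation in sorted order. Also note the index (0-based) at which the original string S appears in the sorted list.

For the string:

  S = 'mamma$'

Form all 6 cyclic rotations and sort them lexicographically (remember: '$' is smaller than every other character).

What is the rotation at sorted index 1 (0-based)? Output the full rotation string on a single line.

All 6 rotations (rotation i = S[i:]+S[:i]):
  rot[0] = mamma$
  rot[1] = amma$m
  rot[2] = mma$ma
  rot[3] = ma$mam
  rot[4] = a$mamm
  rot[5] = $mamma
Sorted (with $ < everything):
  sorted[0] = $mamma
  sorted[1] = a$mamm
  sorted[2] = amma$m
  sorted[3] = ma$mam
  sorted[4] = mamma$
  sorted[5] = mma$ma
sorted[1] = a$mamm

Answer: a$mamm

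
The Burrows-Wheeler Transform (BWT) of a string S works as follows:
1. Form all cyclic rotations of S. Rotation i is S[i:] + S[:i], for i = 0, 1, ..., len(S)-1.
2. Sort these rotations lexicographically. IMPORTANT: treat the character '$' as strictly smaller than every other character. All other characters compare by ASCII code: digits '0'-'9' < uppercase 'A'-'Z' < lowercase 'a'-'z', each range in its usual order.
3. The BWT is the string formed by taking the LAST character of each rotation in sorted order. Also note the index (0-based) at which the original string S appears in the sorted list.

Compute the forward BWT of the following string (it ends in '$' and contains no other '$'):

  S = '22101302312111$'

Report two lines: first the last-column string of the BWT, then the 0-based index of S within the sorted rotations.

Answer: 11312123021$012
11

Derivation:
All 15 rotations (rotation i = S[i:]+S[:i]):
  rot[0] = 22101302312111$
  rot[1] = 2101302312111$2
  rot[2] = 101302312111$22
  rot[3] = 01302312111$221
  rot[4] = 1302312111$2210
  rot[5] = 302312111$22101
  rot[6] = 02312111$221013
  rot[7] = 2312111$2210130
  rot[8] = 312111$22101302
  rot[9] = 12111$221013023
  rot[10] = 2111$2210130231
  rot[11] = 111$22101302312
  rot[12] = 11$221013023121
  rot[13] = 1$2210130231211
  rot[14] = $22101302312111
Sorted (with $ < everything):
  sorted[0] = $22101302312111  (last char: '1')
  sorted[1] = 01302312111$221  (last char: '1')
  sorted[2] = 02312111$221013  (last char: '3')
  sorted[3] = 1$2210130231211  (last char: '1')
  sorted[4] = 101302312111$22  (last char: '2')
  sorted[5] = 11$221013023121  (last char: '1')
  sorted[6] = 111$22101302312  (last char: '2')
  sorted[7] = 12111$221013023  (last char: '3')
  sorted[8] = 1302312111$2210  (last char: '0')
  sorted[9] = 2101302312111$2  (last char: '2')
  sorted[10] = 2111$2210130231  (last char: '1')
  sorted[11] = 22101302312111$  (last char: '$')
  sorted[12] = 2312111$2210130  (last char: '0')
  sorted[13] = 302312111$22101  (last char: '1')
  sorted[14] = 312111$22101302  (last char: '2')
Last column: 11312123021$012
Original string S is at sorted index 11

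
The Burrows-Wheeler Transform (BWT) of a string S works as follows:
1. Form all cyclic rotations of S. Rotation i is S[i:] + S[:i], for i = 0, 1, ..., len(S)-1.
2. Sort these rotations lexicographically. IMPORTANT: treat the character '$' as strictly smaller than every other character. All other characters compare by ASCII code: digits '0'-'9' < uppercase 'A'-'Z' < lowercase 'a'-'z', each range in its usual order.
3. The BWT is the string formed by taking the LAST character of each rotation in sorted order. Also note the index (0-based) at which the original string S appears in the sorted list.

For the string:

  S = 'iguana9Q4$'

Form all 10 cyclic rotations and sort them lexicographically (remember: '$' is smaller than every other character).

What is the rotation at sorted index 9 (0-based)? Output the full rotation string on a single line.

All 10 rotations (rotation i = S[i:]+S[:i]):
  rot[0] = iguana9Q4$
  rot[1] = guana9Q4$i
  rot[2] = uana9Q4$ig
  rot[3] = ana9Q4$igu
  rot[4] = na9Q4$igua
  rot[5] = a9Q4$iguan
  rot[6] = 9Q4$iguana
  rot[7] = Q4$iguana9
  rot[8] = 4$iguana9Q
  rot[9] = $iguana9Q4
Sorted (with $ < everything):
  sorted[0] = $iguana9Q4
  sorted[1] = 4$iguana9Q
  sorted[2] = 9Q4$iguana
  sorted[3] = Q4$iguana9
  sorted[4] = a9Q4$iguan
  sorted[5] = ana9Q4$igu
  sorted[6] = guana9Q4$i
  sorted[7] = iguana9Q4$
  sorted[8] = na9Q4$igua
  sorted[9] = uana9Q4$ig
sorted[9] = uana9Q4$ig

Answer: uana9Q4$ig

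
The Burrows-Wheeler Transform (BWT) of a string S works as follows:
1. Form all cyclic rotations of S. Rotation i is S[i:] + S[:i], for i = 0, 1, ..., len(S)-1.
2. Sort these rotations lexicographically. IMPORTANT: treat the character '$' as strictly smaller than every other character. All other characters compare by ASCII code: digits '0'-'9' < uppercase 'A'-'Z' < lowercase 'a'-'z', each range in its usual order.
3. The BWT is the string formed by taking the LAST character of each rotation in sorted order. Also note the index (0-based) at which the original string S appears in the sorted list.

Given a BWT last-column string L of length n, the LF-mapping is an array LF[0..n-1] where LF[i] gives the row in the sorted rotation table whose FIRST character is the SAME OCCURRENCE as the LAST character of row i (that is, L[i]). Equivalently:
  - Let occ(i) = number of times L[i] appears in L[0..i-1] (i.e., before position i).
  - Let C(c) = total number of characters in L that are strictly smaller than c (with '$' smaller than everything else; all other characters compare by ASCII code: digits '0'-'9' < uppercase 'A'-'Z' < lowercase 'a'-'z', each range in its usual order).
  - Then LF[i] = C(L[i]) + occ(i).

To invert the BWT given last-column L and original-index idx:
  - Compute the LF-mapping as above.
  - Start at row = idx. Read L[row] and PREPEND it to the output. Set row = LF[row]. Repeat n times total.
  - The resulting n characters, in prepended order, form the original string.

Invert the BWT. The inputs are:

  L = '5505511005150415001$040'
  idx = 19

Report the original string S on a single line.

Answer: 5014150054511050005105$

Derivation:
LF mapping: 16 17 1 18 19 9 10 2 3 20 11 21 4 14 12 22 5 6 13 0 7 15 8
Walk LF starting at row 19, prepending L[row]:
  step 1: row=19, L[19]='$', prepend. Next row=LF[19]=0
  step 2: row=0, L[0]='5', prepend. Next row=LF[0]=16
  step 3: row=16, L[16]='0', prepend. Next row=LF[16]=5
  step 4: row=5, L[5]='1', prepend. Next row=LF[5]=9
  step 5: row=9, L[9]='5', prepend. Next row=LF[9]=20
  step 6: row=20, L[20]='0', prepend. Next row=LF[20]=7
  step 7: row=7, L[7]='0', prepend. Next row=LF[7]=2
  step 8: row=2, L[2]='0', prepend. Next row=LF[2]=1
  step 9: row=1, L[1]='5', prepend. Next row=LF[1]=17
  step 10: row=17, L[17]='0', prepend. Next row=LF[17]=6
  step 11: row=6, L[6]='1', prepend. Next row=LF[6]=10
  step 12: row=10, L[10]='1', prepend. Next row=LF[10]=11
  step 13: row=11, L[11]='5', prepend. Next row=LF[11]=21
  step 14: row=21, L[21]='4', prepend. Next row=LF[21]=15
  step 15: row=15, L[15]='5', prepend. Next row=LF[15]=22
  step 16: row=22, L[22]='0', prepend. Next row=LF[22]=8
  step 17: row=8, L[8]='0', prepend. Next row=LF[8]=3
  step 18: row=3, L[3]='5', prepend. Next row=LF[3]=18
  step 19: row=18, L[18]='1', prepend. Next row=LF[18]=13
  step 20: row=13, L[13]='4', prepend. Next row=LF[13]=14
  step 21: row=14, L[14]='1', prepend. Next row=LF[14]=12
  step 22: row=12, L[12]='0', prepend. Next row=LF[12]=4
  step 23: row=4, L[4]='5', prepend. Next row=LF[4]=19
Reversed output: 5014150054511050005105$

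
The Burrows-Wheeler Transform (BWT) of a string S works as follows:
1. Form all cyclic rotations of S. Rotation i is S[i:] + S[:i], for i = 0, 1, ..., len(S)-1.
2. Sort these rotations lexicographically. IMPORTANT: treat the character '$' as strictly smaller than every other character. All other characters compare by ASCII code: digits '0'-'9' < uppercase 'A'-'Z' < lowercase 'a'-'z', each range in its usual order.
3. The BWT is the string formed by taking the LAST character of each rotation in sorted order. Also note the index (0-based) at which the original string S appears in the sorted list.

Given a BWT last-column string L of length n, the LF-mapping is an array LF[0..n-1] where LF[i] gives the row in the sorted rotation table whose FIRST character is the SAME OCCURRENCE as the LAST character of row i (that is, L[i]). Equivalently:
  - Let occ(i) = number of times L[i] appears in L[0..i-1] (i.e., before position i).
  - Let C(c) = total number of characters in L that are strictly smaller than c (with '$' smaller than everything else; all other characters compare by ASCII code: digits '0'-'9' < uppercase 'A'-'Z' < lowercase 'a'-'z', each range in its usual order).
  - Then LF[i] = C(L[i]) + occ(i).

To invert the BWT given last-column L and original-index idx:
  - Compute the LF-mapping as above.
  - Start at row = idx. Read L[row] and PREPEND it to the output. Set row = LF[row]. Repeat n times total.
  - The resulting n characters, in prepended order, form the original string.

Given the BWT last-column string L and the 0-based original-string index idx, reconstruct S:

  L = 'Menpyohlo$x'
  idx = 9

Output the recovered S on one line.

LF mapping: 1 2 5 8 10 6 3 4 7 0 9
Walk LF starting at row 9, prepending L[row]:
  step 1: row=9, L[9]='$', prepend. Next row=LF[9]=0
  step 2: row=0, L[0]='M', prepend. Next row=LF[0]=1
  step 3: row=1, L[1]='e', prepend. Next row=LF[1]=2
  step 4: row=2, L[2]='n', prepend. Next row=LF[2]=5
  step 5: row=5, L[5]='o', prepend. Next row=LF[5]=6
  step 6: row=6, L[6]='h', prepend. Next row=LF[6]=3
  step 7: row=3, L[3]='p', prepend. Next row=LF[3]=8
  step 8: row=8, L[8]='o', prepend. Next row=LF[8]=7
  step 9: row=7, L[7]='l', prepend. Next row=LF[7]=4
  step 10: row=4, L[4]='y', prepend. Next row=LF[4]=10
  step 11: row=10, L[10]='x', prepend. Next row=LF[10]=9
Reversed output: xylophoneM$

Answer: xylophoneM$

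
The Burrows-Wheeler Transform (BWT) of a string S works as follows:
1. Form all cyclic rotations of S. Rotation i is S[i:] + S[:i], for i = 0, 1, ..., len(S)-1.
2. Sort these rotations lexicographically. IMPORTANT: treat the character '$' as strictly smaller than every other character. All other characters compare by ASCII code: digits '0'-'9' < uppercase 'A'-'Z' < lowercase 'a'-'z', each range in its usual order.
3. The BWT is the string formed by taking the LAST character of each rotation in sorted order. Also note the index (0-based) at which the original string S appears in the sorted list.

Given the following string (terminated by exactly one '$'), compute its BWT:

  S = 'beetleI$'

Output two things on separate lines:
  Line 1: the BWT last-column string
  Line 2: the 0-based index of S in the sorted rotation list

All 8 rotations (rotation i = S[i:]+S[:i]):
  rot[0] = beetleI$
  rot[1] = eetleI$b
  rot[2] = etleI$be
  rot[3] = tleI$bee
  rot[4] = leI$beet
  rot[5] = eI$beetl
  rot[6] = I$beetle
  rot[7] = $beetleI
Sorted (with $ < everything):
  sorted[0] = $beetleI  (last char: 'I')
  sorted[1] = I$beetle  (last char: 'e')
  sorted[2] = beetleI$  (last char: '$')
  sorted[3] = eI$beetl  (last char: 'l')
  sorted[4] = eetleI$b  (last char: 'b')
  sorted[5] = etleI$be  (last char: 'e')
  sorted[6] = leI$beet  (last char: 't')
  sorted[7] = tleI$bee  (last char: 'e')
Last column: Ie$lbete
Original string S is at sorted index 2

Answer: Ie$lbete
2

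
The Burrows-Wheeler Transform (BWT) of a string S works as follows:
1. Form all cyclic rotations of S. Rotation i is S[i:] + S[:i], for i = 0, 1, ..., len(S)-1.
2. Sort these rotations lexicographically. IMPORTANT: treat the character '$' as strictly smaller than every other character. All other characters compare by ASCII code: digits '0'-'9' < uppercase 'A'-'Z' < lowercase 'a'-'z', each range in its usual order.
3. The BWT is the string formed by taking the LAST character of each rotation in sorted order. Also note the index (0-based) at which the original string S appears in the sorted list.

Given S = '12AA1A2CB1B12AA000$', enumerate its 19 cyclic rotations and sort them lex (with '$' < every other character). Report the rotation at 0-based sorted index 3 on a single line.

All 19 rotations (rotation i = S[i:]+S[:i]):
  rot[0] = 12AA1A2CB1B12AA000$
  rot[1] = 2AA1A2CB1B12AA000$1
  rot[2] = AA1A2CB1B12AA000$12
  rot[3] = A1A2CB1B12AA000$12A
  rot[4] = 1A2CB1B12AA000$12AA
  rot[5] = A2CB1B12AA000$12AA1
  rot[6] = 2CB1B12AA000$12AA1A
  rot[7] = CB1B12AA000$12AA1A2
  rot[8] = B1B12AA000$12AA1A2C
  rot[9] = 1B12AA000$12AA1A2CB
  rot[10] = B12AA000$12AA1A2CB1
  rot[11] = 12AA000$12AA1A2CB1B
  rot[12] = 2AA000$12AA1A2CB1B1
  rot[13] = AA000$12AA1A2CB1B12
  rot[14] = A000$12AA1A2CB1B12A
  rot[15] = 000$12AA1A2CB1B12AA
  rot[16] = 00$12AA1A2CB1B12AA0
  rot[17] = 0$12AA1A2CB1B12AA00
  rot[18] = $12AA1A2CB1B12AA000
Sorted (with $ < everything):
  sorted[0] = $12AA1A2CB1B12AA000
  sorted[1] = 0$12AA1A2CB1B12AA00
  sorted[2] = 00$12AA1A2CB1B12AA0
  sorted[3] = 000$12AA1A2CB1B12AA
  sorted[4] = 12AA000$12AA1A2CB1B
  sorted[5] = 12AA1A2CB1B12AA000$
  sorted[6] = 1A2CB1B12AA000$12AA
  sorted[7] = 1B12AA000$12AA1A2CB
  sorted[8] = 2AA000$12AA1A2CB1B1
  sorted[9] = 2AA1A2CB1B12AA000$1
  sorted[10] = 2CB1B12AA000$12AA1A
  sorted[11] = A000$12AA1A2CB1B12A
  sorted[12] = A1A2CB1B12AA000$12A
  sorted[13] = A2CB1B12AA000$12AA1
  sorted[14] = AA000$12AA1A2CB1B12
  sorted[15] = AA1A2CB1B12AA000$12
  sorted[16] = B12AA000$12AA1A2CB1
  sorted[17] = B1B12AA000$12AA1A2C
  sorted[18] = CB1B12AA000$12AA1A2
sorted[3] = 000$12AA1A2CB1B12AA

Answer: 000$12AA1A2CB1B12AA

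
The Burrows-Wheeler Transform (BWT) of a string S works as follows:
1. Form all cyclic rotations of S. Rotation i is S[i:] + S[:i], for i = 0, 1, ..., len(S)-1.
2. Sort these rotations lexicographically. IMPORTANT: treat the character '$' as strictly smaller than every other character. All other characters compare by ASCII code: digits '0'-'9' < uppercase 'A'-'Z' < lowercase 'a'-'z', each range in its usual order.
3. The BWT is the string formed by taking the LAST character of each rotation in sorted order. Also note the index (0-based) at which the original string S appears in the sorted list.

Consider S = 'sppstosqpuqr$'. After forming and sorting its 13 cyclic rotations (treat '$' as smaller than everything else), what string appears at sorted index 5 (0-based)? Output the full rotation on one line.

Answer: qpuqr$sppstos

Derivation:
All 13 rotations (rotation i = S[i:]+S[:i]):
  rot[0] = sppstosqpuqr$
  rot[1] = ppstosqpuqr$s
  rot[2] = pstosqpuqr$sp
  rot[3] = stosqpuqr$spp
  rot[4] = tosqpuqr$spps
  rot[5] = osqpuqr$sppst
  rot[6] = sqpuqr$sppsto
  rot[7] = qpuqr$sppstos
  rot[8] = puqr$sppstosq
  rot[9] = uqr$sppstosqp
  rot[10] = qr$sppstosqpu
  rot[11] = r$sppstosqpuq
  rot[12] = $sppstosqpuqr
Sorted (with $ < everything):
  sorted[0] = $sppstosqpuqr
  sorted[1] = osqpuqr$sppst
  sorted[2] = ppstosqpuqr$s
  sorted[3] = pstosqpuqr$sp
  sorted[4] = puqr$sppstosq
  sorted[5] = qpuqr$sppstos
  sorted[6] = qr$sppstosqpu
  sorted[7] = r$sppstosqpuq
  sorted[8] = sppstosqpuqr$
  sorted[9] = sqpuqr$sppsto
  sorted[10] = stosqpuqr$spp
  sorted[11] = tosqpuqr$spps
  sorted[12] = uqr$sppstosqp
sorted[5] = qpuqr$sppstos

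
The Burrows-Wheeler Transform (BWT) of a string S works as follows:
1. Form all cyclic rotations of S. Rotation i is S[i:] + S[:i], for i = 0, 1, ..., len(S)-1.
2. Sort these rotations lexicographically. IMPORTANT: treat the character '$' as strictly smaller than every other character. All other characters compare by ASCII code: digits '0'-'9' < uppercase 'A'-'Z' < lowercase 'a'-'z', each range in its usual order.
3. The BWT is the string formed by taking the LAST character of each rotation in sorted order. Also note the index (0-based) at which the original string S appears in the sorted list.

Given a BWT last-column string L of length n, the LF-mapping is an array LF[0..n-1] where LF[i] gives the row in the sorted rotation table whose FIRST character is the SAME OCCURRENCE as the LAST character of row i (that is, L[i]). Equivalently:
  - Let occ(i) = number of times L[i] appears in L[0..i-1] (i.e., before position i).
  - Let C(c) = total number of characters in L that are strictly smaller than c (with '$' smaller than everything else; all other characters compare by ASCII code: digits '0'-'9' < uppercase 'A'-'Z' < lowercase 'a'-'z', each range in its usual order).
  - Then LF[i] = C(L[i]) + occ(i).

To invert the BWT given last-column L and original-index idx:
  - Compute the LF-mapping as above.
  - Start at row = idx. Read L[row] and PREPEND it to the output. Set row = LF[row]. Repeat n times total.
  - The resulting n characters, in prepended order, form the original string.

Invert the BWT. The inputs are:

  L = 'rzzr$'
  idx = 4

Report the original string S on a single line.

Answer: zrzr$

Derivation:
LF mapping: 1 3 4 2 0
Walk LF starting at row 4, prepending L[row]:
  step 1: row=4, L[4]='$', prepend. Next row=LF[4]=0
  step 2: row=0, L[0]='r', prepend. Next row=LF[0]=1
  step 3: row=1, L[1]='z', prepend. Next row=LF[1]=3
  step 4: row=3, L[3]='r', prepend. Next row=LF[3]=2
  step 5: row=2, L[2]='z', prepend. Next row=LF[2]=4
Reversed output: zrzr$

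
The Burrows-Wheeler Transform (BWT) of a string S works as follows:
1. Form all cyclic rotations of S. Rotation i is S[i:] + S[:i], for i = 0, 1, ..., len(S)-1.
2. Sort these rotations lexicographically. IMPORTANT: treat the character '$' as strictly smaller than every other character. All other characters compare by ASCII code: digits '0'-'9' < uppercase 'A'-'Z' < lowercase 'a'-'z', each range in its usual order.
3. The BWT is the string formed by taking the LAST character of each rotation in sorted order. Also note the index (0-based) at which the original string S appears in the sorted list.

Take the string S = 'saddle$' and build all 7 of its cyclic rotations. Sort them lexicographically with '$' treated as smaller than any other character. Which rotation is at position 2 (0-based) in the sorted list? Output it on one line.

Answer: ddle$sa

Derivation:
All 7 rotations (rotation i = S[i:]+S[:i]):
  rot[0] = saddle$
  rot[1] = addle$s
  rot[2] = ddle$sa
  rot[3] = dle$sad
  rot[4] = le$sadd
  rot[5] = e$saddl
  rot[6] = $saddle
Sorted (with $ < everything):
  sorted[0] = $saddle
  sorted[1] = addle$s
  sorted[2] = ddle$sa
  sorted[3] = dle$sad
  sorted[4] = e$saddl
  sorted[5] = le$sadd
  sorted[6] = saddle$
sorted[2] = ddle$sa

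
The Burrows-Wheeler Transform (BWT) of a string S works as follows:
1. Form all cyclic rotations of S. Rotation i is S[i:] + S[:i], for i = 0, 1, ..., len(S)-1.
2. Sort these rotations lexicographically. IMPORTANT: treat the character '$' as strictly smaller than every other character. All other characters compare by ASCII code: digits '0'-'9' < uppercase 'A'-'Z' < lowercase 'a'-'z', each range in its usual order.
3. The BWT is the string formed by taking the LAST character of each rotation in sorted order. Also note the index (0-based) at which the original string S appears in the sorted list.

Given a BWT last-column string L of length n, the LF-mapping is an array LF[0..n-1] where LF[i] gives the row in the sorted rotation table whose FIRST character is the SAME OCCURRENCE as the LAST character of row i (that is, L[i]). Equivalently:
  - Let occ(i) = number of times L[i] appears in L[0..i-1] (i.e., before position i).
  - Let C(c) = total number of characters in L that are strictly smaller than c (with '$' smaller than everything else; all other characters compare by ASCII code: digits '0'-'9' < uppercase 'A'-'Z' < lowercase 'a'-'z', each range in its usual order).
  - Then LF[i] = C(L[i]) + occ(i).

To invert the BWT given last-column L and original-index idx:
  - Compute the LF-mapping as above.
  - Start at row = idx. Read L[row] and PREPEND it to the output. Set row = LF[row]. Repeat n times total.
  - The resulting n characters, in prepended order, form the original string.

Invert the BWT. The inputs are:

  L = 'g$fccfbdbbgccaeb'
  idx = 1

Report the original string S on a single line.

LF mapping: 14 0 12 6 7 13 2 10 3 4 15 8 9 1 11 5
Walk LF starting at row 1, prepending L[row]:
  step 1: row=1, L[1]='$', prepend. Next row=LF[1]=0
  step 2: row=0, L[0]='g', prepend. Next row=LF[0]=14
  step 3: row=14, L[14]='e', prepend. Next row=LF[14]=11
  step 4: row=11, L[11]='c', prepend. Next row=LF[11]=8
  step 5: row=8, L[8]='b', prepend. Next row=LF[8]=3
  step 6: row=3, L[3]='c', prepend. Next row=LF[3]=6
  step 7: row=6, L[6]='b', prepend. Next row=LF[6]=2
  step 8: row=2, L[2]='f', prepend. Next row=LF[2]=12
  step 9: row=12, L[12]='c', prepend. Next row=LF[12]=9
  step 10: row=9, L[9]='b', prepend. Next row=LF[9]=4
  step 11: row=4, L[4]='c', prepend. Next row=LF[4]=7
  step 12: row=7, L[7]='d', prepend. Next row=LF[7]=10
  step 13: row=10, L[10]='g', prepend. Next row=LF[10]=15
  step 14: row=15, L[15]='b', prepend. Next row=LF[15]=5
  step 15: row=5, L[5]='f', prepend. Next row=LF[5]=13
  step 16: row=13, L[13]='a', prepend. Next row=LF[13]=1
Reversed output: afbgdcbcfbcbceg$

Answer: afbgdcbcfbcbceg$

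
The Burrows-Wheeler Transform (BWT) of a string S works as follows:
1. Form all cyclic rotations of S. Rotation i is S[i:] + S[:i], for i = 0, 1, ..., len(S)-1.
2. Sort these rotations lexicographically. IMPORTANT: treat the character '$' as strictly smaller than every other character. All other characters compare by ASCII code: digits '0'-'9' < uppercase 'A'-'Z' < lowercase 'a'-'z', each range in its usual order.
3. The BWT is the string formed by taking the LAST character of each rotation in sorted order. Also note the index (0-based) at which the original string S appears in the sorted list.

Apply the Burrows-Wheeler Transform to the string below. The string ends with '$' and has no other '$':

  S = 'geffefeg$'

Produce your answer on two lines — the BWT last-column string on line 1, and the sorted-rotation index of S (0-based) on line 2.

All 9 rotations (rotation i = S[i:]+S[:i]):
  rot[0] = geffefeg$
  rot[1] = effefeg$g
  rot[2] = ffefeg$ge
  rot[3] = fefeg$gef
  rot[4] = efeg$geff
  rot[5] = feg$geffe
  rot[6] = eg$geffef
  rot[7] = g$geffefe
  rot[8] = $geffefeg
Sorted (with $ < everything):
  sorted[0] = $geffefeg  (last char: 'g')
  sorted[1] = efeg$geff  (last char: 'f')
  sorted[2] = effefeg$g  (last char: 'g')
  sorted[3] = eg$geffef  (last char: 'f')
  sorted[4] = fefeg$gef  (last char: 'f')
  sorted[5] = feg$geffe  (last char: 'e')
  sorted[6] = ffefeg$ge  (last char: 'e')
  sorted[7] = g$geffefe  (last char: 'e')
  sorted[8] = geffefeg$  (last char: '$')
Last column: gfgffeee$
Original string S is at sorted index 8

Answer: gfgffeee$
8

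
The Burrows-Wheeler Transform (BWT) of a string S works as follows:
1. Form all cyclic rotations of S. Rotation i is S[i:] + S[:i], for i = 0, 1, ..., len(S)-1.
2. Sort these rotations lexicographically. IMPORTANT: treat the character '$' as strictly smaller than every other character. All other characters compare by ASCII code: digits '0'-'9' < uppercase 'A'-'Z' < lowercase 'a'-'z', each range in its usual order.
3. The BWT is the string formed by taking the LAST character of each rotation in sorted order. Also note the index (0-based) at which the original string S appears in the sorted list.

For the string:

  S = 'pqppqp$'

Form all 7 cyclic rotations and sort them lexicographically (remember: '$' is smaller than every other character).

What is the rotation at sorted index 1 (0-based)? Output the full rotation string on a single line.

All 7 rotations (rotation i = S[i:]+S[:i]):
  rot[0] = pqppqp$
  rot[1] = qppqp$p
  rot[2] = ppqp$pq
  rot[3] = pqp$pqp
  rot[4] = qp$pqpp
  rot[5] = p$pqppq
  rot[6] = $pqppqp
Sorted (with $ < everything):
  sorted[0] = $pqppqp
  sorted[1] = p$pqppq
  sorted[2] = ppqp$pq
  sorted[3] = pqp$pqp
  sorted[4] = pqppqp$
  sorted[5] = qp$pqpp
  sorted[6] = qppqp$p
sorted[1] = p$pqppq

Answer: p$pqppq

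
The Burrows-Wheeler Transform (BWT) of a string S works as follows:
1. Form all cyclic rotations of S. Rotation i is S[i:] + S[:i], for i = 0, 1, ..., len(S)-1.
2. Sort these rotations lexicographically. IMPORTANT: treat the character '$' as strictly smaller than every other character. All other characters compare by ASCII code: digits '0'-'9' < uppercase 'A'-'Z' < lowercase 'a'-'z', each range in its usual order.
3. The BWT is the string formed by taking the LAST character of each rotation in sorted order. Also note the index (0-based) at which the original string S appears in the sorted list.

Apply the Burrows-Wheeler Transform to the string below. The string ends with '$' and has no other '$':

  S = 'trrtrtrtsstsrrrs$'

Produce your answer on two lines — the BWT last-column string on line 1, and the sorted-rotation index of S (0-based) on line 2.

Answer: ssrtrrttrtts$rrsr
12

Derivation:
All 17 rotations (rotation i = S[i:]+S[:i]):
  rot[0] = trrtrtrtsstsrrrs$
  rot[1] = rrtrtrtsstsrrrs$t
  rot[2] = rtrtrtsstsrrrs$tr
  rot[3] = trtrtsstsrrrs$trr
  rot[4] = rtrtsstsrrrs$trrt
  rot[5] = trtsstsrrrs$trrtr
  rot[6] = rtsstsrrrs$trrtrt
  rot[7] = tsstsrrrs$trrtrtr
  rot[8] = sstsrrrs$trrtrtrt
  rot[9] = stsrrrs$trrtrtrts
  rot[10] = tsrrrs$trrtrtrtss
  rot[11] = srrrs$trrtrtrtsst
  rot[12] = rrrs$trrtrtrtssts
  rot[13] = rrs$trrtrtrtsstsr
  rot[14] = rs$trrtrtrtsstsrr
  rot[15] = s$trrtrtrtsstsrrr
  rot[16] = $trrtrtrtsstsrrrs
Sorted (with $ < everything):
  sorted[0] = $trrtrtrtsstsrrrs  (last char: 's')
  sorted[1] = rrrs$trrtrtrtssts  (last char: 's')
  sorted[2] = rrs$trrtrtrtsstsr  (last char: 'r')
  sorted[3] = rrtrtrtsstsrrrs$t  (last char: 't')
  sorted[4] = rs$trrtrtrtsstsrr  (last char: 'r')
  sorted[5] = rtrtrtsstsrrrs$tr  (last char: 'r')
  sorted[6] = rtrtsstsrrrs$trrt  (last char: 't')
  sorted[7] = rtsstsrrrs$trrtrt  (last char: 't')
  sorted[8] = s$trrtrtrtsstsrrr  (last char: 'r')
  sorted[9] = srrrs$trrtrtrtsst  (last char: 't')
  sorted[10] = sstsrrrs$trrtrtrt  (last char: 't')
  sorted[11] = stsrrrs$trrtrtrts  (last char: 's')
  sorted[12] = trrtrtrtsstsrrrs$  (last char: '$')
  sorted[13] = trtrtsstsrrrs$trr  (last char: 'r')
  sorted[14] = trtsstsrrrs$trrtr  (last char: 'r')
  sorted[15] = tsrrrs$trrtrtrtss  (last char: 's')
  sorted[16] = tsstsrrrs$trrtrtr  (last char: 'r')
Last column: ssrtrrttrtts$rrsr
Original string S is at sorted index 12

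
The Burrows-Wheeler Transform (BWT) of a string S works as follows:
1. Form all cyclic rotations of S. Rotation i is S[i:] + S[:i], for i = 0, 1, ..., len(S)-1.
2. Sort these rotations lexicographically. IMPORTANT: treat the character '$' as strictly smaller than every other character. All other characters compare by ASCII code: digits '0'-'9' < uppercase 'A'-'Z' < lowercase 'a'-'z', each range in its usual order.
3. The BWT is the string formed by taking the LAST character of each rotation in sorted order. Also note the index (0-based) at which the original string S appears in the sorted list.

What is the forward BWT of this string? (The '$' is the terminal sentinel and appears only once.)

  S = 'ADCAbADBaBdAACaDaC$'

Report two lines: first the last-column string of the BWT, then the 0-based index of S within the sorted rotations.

Answer: CdAb$CDaaDAAAaBDCAB
4

Derivation:
All 19 rotations (rotation i = S[i:]+S[:i]):
  rot[0] = ADCAbADBaBdAACaDaC$
  rot[1] = DCAbADBaBdAACaDaC$A
  rot[2] = CAbADBaBdAACaDaC$AD
  rot[3] = AbADBaBdAACaDaC$ADC
  rot[4] = bADBaBdAACaDaC$ADCA
  rot[5] = ADBaBdAACaDaC$ADCAb
  rot[6] = DBaBdAACaDaC$ADCAbA
  rot[7] = BaBdAACaDaC$ADCAbAD
  rot[8] = aBdAACaDaC$ADCAbADB
  rot[9] = BdAACaDaC$ADCAbADBa
  rot[10] = dAACaDaC$ADCAbADBaB
  rot[11] = AACaDaC$ADCAbADBaBd
  rot[12] = ACaDaC$ADCAbADBaBdA
  rot[13] = CaDaC$ADCAbADBaBdAA
  rot[14] = aDaC$ADCAbADBaBdAAC
  rot[15] = DaC$ADCAbADBaBdAACa
  rot[16] = aC$ADCAbADBaBdAACaD
  rot[17] = C$ADCAbADBaBdAACaDa
  rot[18] = $ADCAbADBaBdAACaDaC
Sorted (with $ < everything):
  sorted[0] = $ADCAbADBaBdAACaDaC  (last char: 'C')
  sorted[1] = AACaDaC$ADCAbADBaBd  (last char: 'd')
  sorted[2] = ACaDaC$ADCAbADBaBdA  (last char: 'A')
  sorted[3] = ADBaBdAACaDaC$ADCAb  (last char: 'b')
  sorted[4] = ADCAbADBaBdAACaDaC$  (last char: '$')
  sorted[5] = AbADBaBdAACaDaC$ADC  (last char: 'C')
  sorted[6] = BaBdAACaDaC$ADCAbAD  (last char: 'D')
  sorted[7] = BdAACaDaC$ADCAbADBa  (last char: 'a')
  sorted[8] = C$ADCAbADBaBdAACaDa  (last char: 'a')
  sorted[9] = CAbADBaBdAACaDaC$AD  (last char: 'D')
  sorted[10] = CaDaC$ADCAbADBaBdAA  (last char: 'A')
  sorted[11] = DBaBdAACaDaC$ADCAbA  (last char: 'A')
  sorted[12] = DCAbADBaBdAACaDaC$A  (last char: 'A')
  sorted[13] = DaC$ADCAbADBaBdAACa  (last char: 'a')
  sorted[14] = aBdAACaDaC$ADCAbADB  (last char: 'B')
  sorted[15] = aC$ADCAbADBaBdAACaD  (last char: 'D')
  sorted[16] = aDaC$ADCAbADBaBdAAC  (last char: 'C')
  sorted[17] = bADBaBdAACaDaC$ADCA  (last char: 'A')
  sorted[18] = dAACaDaC$ADCAbADBaB  (last char: 'B')
Last column: CdAb$CDaaDAAAaBDCAB
Original string S is at sorted index 4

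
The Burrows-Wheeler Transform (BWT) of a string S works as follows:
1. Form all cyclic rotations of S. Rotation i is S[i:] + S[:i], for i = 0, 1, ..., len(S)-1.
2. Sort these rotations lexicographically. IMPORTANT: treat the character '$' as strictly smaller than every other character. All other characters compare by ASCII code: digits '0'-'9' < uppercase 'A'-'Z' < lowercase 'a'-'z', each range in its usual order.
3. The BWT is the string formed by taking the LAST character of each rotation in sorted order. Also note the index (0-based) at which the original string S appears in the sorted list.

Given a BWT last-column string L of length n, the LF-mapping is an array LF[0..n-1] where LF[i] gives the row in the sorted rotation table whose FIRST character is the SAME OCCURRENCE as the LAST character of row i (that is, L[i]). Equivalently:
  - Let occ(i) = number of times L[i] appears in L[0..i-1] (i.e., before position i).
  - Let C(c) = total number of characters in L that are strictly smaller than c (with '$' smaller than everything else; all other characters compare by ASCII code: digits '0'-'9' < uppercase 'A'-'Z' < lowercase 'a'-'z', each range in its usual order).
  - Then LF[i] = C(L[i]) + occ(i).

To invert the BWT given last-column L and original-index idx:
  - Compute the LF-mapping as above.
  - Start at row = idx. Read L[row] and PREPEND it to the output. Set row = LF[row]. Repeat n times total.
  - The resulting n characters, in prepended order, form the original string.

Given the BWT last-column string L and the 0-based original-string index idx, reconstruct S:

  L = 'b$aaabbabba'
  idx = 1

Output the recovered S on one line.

LF mapping: 6 0 1 2 3 7 8 4 9 10 5
Walk LF starting at row 1, prepending L[row]:
  step 1: row=1, L[1]='$', prepend. Next row=LF[1]=0
  step 2: row=0, L[0]='b', prepend. Next row=LF[0]=6
  step 3: row=6, L[6]='b', prepend. Next row=LF[6]=8
  step 4: row=8, L[8]='b', prepend. Next row=LF[8]=9
  step 5: row=9, L[9]='b', prepend. Next row=LF[9]=10
  step 6: row=10, L[10]='a', prepend. Next row=LF[10]=5
  step 7: row=5, L[5]='b', prepend. Next row=LF[5]=7
  step 8: row=7, L[7]='a', prepend. Next row=LF[7]=4
  step 9: row=4, L[4]='a', prepend. Next row=LF[4]=3
  step 10: row=3, L[3]='a', prepend. Next row=LF[3]=2
  step 11: row=2, L[2]='a', prepend. Next row=LF[2]=1
Reversed output: aaaababbbb$

Answer: aaaababbbb$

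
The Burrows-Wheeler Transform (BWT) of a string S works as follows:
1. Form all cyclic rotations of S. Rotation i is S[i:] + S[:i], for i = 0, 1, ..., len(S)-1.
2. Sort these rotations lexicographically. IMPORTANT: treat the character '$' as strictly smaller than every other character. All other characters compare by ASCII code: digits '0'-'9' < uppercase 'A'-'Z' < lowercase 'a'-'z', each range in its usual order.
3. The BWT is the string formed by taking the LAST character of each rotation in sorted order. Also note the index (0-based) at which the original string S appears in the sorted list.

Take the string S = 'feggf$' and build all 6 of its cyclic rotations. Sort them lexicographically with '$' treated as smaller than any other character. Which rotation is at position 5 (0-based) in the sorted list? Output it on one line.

All 6 rotations (rotation i = S[i:]+S[:i]):
  rot[0] = feggf$
  rot[1] = eggf$f
  rot[2] = ggf$fe
  rot[3] = gf$feg
  rot[4] = f$fegg
  rot[5] = $feggf
Sorted (with $ < everything):
  sorted[0] = $feggf
  sorted[1] = eggf$f
  sorted[2] = f$fegg
  sorted[3] = feggf$
  sorted[4] = gf$feg
  sorted[5] = ggf$fe
sorted[5] = ggf$fe

Answer: ggf$fe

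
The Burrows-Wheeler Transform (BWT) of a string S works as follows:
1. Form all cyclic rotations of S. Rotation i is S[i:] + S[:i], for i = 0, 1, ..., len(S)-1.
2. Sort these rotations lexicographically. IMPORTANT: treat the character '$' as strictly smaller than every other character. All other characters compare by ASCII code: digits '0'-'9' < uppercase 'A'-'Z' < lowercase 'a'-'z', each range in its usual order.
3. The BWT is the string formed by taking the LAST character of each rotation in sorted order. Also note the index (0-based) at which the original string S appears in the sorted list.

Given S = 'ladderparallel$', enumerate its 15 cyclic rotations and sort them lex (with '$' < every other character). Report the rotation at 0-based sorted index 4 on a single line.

Answer: dderparallel$la

Derivation:
All 15 rotations (rotation i = S[i:]+S[:i]):
  rot[0] = ladderparallel$
  rot[1] = adderparallel$l
  rot[2] = dderparallel$la
  rot[3] = derparallel$lad
  rot[4] = erparallel$ladd
  rot[5] = rparallel$ladde
  rot[6] = parallel$ladder
  rot[7] = arallel$ladderp
  rot[8] = rallel$ladderpa
  rot[9] = allel$ladderpar
  rot[10] = llel$ladderpara
  rot[11] = lel$ladderparal
  rot[12] = el$ladderparall
  rot[13] = l$ladderparalle
  rot[14] = $ladderparallel
Sorted (with $ < everything):
  sorted[0] = $ladderparallel
  sorted[1] = adderparallel$l
  sorted[2] = allel$ladderpar
  sorted[3] = arallel$ladderp
  sorted[4] = dderparallel$la
  sorted[5] = derparallel$lad
  sorted[6] = el$ladderparall
  sorted[7] = erparallel$ladd
  sorted[8] = l$ladderparalle
  sorted[9] = ladderparallel$
  sorted[10] = lel$ladderparal
  sorted[11] = llel$ladderpara
  sorted[12] = parallel$ladder
  sorted[13] = rallel$ladderpa
  sorted[14] = rparallel$ladde
sorted[4] = dderparallel$la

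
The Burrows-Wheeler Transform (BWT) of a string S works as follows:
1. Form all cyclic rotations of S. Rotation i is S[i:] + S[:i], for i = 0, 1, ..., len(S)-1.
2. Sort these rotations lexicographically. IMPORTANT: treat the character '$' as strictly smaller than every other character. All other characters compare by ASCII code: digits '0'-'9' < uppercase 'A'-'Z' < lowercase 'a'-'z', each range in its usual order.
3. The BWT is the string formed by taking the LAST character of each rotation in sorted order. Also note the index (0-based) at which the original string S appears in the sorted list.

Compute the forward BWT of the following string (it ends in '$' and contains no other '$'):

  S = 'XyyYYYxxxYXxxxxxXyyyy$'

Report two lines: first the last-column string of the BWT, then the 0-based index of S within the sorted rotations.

All 22 rotations (rotation i = S[i:]+S[:i]):
  rot[0] = XyyYYYxxxYXxxxxxXyyyy$
  rot[1] = yyYYYxxxYXxxxxxXyyyy$X
  rot[2] = yYYYxxxYXxxxxxXyyyy$Xy
  rot[3] = YYYxxxYXxxxxxXyyyy$Xyy
  rot[4] = YYxxxYXxxxxxXyyyy$XyyY
  rot[5] = YxxxYXxxxxxXyyyy$XyyYY
  rot[6] = xxxYXxxxxxXyyyy$XyyYYY
  rot[7] = xxYXxxxxxXyyyy$XyyYYYx
  rot[8] = xYXxxxxxXyyyy$XyyYYYxx
  rot[9] = YXxxxxxXyyyy$XyyYYYxxx
  rot[10] = XxxxxxXyyyy$XyyYYYxxxY
  rot[11] = xxxxxXyyyy$XyyYYYxxxYX
  rot[12] = xxxxXyyyy$XyyYYYxxxYXx
  rot[13] = xxxXyyyy$XyyYYYxxxYXxx
  rot[14] = xxXyyyy$XyyYYYxxxYXxxx
  rot[15] = xXyyyy$XyyYYYxxxYXxxxx
  rot[16] = Xyyyy$XyyYYYxxxYXxxxxx
  rot[17] = yyyy$XyyYYYxxxYXxxxxxX
  rot[18] = yyy$XyyYYYxxxYXxxxxxXy
  rot[19] = yy$XyyYYYxxxYXxxxxxXyy
  rot[20] = y$XyyYYYxxxYXxxxxxXyyy
  rot[21] = $XyyYYYxxxYXxxxxxXyyyy
Sorted (with $ < everything):
  sorted[0] = $XyyYYYxxxYXxxxxxXyyyy  (last char: 'y')
  sorted[1] = XxxxxxXyyyy$XyyYYYxxxY  (last char: 'Y')
  sorted[2] = XyyYYYxxxYXxxxxxXyyyy$  (last char: '$')
  sorted[3] = Xyyyy$XyyYYYxxxYXxxxxx  (last char: 'x')
  sorted[4] = YXxxxxxXyyyy$XyyYYYxxx  (last char: 'x')
  sorted[5] = YYYxxxYXxxxxxXyyyy$Xyy  (last char: 'y')
  sorted[6] = YYxxxYXxxxxxXyyyy$XyyY  (last char: 'Y')
  sorted[7] = YxxxYXxxxxxXyyyy$XyyYY  (last char: 'Y')
  sorted[8] = xXyyyy$XyyYYYxxxYXxxxx  (last char: 'x')
  sorted[9] = xYXxxxxxXyyyy$XyyYYYxx  (last char: 'x')
  sorted[10] = xxXyyyy$XyyYYYxxxYXxxx  (last char: 'x')
  sorted[11] = xxYXxxxxxXyyyy$XyyYYYx  (last char: 'x')
  sorted[12] = xxxXyyyy$XyyYYYxxxYXxx  (last char: 'x')
  sorted[13] = xxxYXxxxxxXyyyy$XyyYYY  (last char: 'Y')
  sorted[14] = xxxxXyyyy$XyyYYYxxxYXx  (last char: 'x')
  sorted[15] = xxxxxXyyyy$XyyYYYxxxYX  (last char: 'X')
  sorted[16] = y$XyyYYYxxxYXxxxxxXyyy  (last char: 'y')
  sorted[17] = yYYYxxxYXxxxxxXyyyy$Xy  (last char: 'y')
  sorted[18] = yy$XyyYYYxxxYXxxxxxXyy  (last char: 'y')
  sorted[19] = yyYYYxxxYXxxxxxXyyyy$X  (last char: 'X')
  sorted[20] = yyy$XyyYYYxxxYXxxxxxXy  (last char: 'y')
  sorted[21] = yyyy$XyyYYYxxxYXxxxxxX  (last char: 'X')
Last column: yY$xxyYYxxxxxYxXyyyXyX
Original string S is at sorted index 2

Answer: yY$xxyYYxxxxxYxXyyyXyX
2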